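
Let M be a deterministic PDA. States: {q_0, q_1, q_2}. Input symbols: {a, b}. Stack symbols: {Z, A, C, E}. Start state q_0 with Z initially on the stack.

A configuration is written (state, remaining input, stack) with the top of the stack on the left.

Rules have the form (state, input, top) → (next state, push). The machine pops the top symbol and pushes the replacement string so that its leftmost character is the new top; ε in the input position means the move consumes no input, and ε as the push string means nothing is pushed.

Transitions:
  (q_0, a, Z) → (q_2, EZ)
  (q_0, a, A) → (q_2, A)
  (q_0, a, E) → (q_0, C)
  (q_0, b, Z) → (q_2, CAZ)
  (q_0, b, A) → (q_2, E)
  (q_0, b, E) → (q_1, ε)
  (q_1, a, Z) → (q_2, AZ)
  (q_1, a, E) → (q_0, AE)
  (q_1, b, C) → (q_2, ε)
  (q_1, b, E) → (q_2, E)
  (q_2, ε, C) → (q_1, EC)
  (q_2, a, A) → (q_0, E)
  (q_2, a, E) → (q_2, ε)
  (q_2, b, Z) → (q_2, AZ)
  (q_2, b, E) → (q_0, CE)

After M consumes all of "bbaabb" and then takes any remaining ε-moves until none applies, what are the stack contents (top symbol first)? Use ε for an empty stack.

(q_0, bbaabb, Z)
  read b, top Z: go to q_2, push CAZ → (q_2, baabb, CAZ)
  ε-move, top C: go to q_1, push EC → (q_1, baabb, ECAZ)
  read b, top E: go to q_2, push E → (q_2, aabb, ECAZ)
  read a, top E: go to q_2, push ε → (q_2, abb, CAZ)
  ε-move, top C: go to q_1, push EC → (q_1, abb, ECAZ)
  read a, top E: go to q_0, push AE → (q_0, bb, AECAZ)
  read b, top A: go to q_2, push E → (q_2, b, EECAZ)
  read b, top E: go to q_0, push CE → (q_0, ε, CEECAZ)
All input consumed in state q_0 with stack CEECAZ.

CEECAZ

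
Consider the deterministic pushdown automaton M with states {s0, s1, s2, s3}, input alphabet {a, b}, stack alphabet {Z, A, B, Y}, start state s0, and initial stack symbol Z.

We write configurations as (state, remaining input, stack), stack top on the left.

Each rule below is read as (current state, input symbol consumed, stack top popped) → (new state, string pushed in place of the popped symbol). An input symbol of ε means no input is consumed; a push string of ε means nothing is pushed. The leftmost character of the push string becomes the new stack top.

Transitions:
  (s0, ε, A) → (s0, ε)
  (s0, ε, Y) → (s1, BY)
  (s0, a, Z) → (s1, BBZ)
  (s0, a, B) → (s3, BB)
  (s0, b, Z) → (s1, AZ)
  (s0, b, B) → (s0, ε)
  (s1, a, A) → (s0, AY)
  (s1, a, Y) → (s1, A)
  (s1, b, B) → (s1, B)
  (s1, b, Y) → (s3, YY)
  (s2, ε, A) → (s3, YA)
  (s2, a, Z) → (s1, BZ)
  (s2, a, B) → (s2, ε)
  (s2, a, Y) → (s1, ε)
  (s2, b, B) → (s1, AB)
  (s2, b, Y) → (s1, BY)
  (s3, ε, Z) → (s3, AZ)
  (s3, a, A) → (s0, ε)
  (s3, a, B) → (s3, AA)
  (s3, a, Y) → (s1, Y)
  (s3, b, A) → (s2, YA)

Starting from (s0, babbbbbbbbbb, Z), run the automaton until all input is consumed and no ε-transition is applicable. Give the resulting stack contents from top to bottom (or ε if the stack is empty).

BYZ

(s0, babbbbbbbbbb, Z)
  read b, top Z: go to s1, push AZ → (s1, abbbbbbbbbb, AZ)
  read a, top A: go to s0, push AY → (s0, bbbbbbbbbb, AYZ)
  ε-move, top A: go to s0, push ε → (s0, bbbbbbbbbb, YZ)
  ε-move, top Y: go to s1, push BY → (s1, bbbbbbbbbb, BYZ)
  read b, top B: go to s1, push B → (s1, bbbbbbbbb, BYZ)
  read b, top B: go to s1, push B → (s1, bbbbbbbb, BYZ)
  read b, top B: go to s1, push B → (s1, bbbbbbb, BYZ)
  read b, top B: go to s1, push B → (s1, bbbbbb, BYZ)
  read b, top B: go to s1, push B → (s1, bbbbb, BYZ)
  read b, top B: go to s1, push B → (s1, bbbb, BYZ)
  read b, top B: go to s1, push B → (s1, bbb, BYZ)
  read b, top B: go to s1, push B → (s1, bb, BYZ)
  read b, top B: go to s1, push B → (s1, b, BYZ)
  read b, top B: go to s1, push B → (s1, ε, BYZ)
All input consumed in state s1 with stack BYZ.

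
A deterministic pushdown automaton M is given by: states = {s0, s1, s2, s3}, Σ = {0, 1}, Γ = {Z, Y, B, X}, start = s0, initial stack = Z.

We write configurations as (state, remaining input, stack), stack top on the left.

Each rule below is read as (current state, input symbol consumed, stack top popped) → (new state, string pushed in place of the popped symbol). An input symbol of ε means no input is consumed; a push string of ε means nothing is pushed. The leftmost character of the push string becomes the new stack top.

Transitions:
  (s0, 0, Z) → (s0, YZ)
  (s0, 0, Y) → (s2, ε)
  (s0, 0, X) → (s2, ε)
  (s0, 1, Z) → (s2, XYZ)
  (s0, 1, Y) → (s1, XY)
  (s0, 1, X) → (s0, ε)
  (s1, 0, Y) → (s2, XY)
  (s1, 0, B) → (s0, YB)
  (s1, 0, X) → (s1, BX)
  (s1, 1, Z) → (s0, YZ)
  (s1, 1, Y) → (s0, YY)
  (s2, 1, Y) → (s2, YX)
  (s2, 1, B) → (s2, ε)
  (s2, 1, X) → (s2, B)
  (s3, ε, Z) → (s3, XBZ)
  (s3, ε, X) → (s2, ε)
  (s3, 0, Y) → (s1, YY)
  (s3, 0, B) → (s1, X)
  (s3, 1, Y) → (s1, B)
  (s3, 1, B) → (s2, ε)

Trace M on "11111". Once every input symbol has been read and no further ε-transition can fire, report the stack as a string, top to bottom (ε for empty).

YXXZ

(s0, 11111, Z)
  read 1, top Z: go to s2, push XYZ → (s2, 1111, XYZ)
  read 1, top X: go to s2, push B → (s2, 111, BYZ)
  read 1, top B: go to s2, push ε → (s2, 11, YZ)
  read 1, top Y: go to s2, push YX → (s2, 1, YXZ)
  read 1, top Y: go to s2, push YX → (s2, ε, YXXZ)
All input consumed in state s2 with stack YXXZ.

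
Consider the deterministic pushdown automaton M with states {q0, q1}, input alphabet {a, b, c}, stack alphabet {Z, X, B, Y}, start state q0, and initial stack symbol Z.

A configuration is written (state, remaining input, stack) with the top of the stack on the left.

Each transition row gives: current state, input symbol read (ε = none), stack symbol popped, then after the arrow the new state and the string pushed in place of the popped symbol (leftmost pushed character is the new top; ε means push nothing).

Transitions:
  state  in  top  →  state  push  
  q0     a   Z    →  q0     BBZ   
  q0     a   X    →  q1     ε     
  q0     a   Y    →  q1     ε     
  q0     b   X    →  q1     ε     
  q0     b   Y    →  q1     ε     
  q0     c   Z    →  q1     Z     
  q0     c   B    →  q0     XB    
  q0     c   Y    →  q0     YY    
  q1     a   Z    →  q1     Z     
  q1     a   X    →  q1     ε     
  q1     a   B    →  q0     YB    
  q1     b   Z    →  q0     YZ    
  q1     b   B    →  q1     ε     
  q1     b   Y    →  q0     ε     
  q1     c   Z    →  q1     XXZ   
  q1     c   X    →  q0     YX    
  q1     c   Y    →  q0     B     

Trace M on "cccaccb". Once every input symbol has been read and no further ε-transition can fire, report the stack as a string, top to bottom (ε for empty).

YXXZ

(q0, cccaccb, Z)
  read c, top Z: go to q1, push Z → (q1, ccaccb, Z)
  read c, top Z: go to q1, push XXZ → (q1, caccb, XXZ)
  read c, top X: go to q0, push YX → (q0, accb, YXXZ)
  read a, top Y: go to q1, push ε → (q1, ccb, XXZ)
  read c, top X: go to q0, push YX → (q0, cb, YXXZ)
  read c, top Y: go to q0, push YY → (q0, b, YYXXZ)
  read b, top Y: go to q1, push ε → (q1, ε, YXXZ)
All input consumed in state q1 with stack YXXZ.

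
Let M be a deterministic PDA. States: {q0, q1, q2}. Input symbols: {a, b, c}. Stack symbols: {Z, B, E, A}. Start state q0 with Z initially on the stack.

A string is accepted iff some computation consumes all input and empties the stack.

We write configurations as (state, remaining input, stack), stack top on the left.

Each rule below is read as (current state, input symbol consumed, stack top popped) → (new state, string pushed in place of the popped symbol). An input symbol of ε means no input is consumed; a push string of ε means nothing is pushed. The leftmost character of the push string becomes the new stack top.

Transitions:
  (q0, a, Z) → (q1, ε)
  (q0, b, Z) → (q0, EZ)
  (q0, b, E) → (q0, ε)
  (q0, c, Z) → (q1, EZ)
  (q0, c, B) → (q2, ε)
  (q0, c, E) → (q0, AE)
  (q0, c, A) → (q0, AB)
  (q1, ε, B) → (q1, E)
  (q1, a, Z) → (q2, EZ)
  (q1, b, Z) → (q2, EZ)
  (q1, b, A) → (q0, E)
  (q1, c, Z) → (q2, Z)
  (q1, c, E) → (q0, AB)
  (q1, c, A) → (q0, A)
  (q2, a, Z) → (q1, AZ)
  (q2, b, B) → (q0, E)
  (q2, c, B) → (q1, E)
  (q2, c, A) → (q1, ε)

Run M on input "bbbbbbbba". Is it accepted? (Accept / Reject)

Accept

(q0, bbbbbbbba, Z) ⊢ (q0, bbbbbbba, EZ) ⊢ (q0, bbbbbba, Z) ⊢ (q0, bbbbba, EZ) ⊢ (q0, bbbba, Z) ⊢ (q0, bbba, EZ) ⊢ (q0, bba, Z) ⊢ (q0, ba, EZ) ⊢ (q0, a, Z) ⊢ (q1, ε, ε)
All input consumed and the stack is empty.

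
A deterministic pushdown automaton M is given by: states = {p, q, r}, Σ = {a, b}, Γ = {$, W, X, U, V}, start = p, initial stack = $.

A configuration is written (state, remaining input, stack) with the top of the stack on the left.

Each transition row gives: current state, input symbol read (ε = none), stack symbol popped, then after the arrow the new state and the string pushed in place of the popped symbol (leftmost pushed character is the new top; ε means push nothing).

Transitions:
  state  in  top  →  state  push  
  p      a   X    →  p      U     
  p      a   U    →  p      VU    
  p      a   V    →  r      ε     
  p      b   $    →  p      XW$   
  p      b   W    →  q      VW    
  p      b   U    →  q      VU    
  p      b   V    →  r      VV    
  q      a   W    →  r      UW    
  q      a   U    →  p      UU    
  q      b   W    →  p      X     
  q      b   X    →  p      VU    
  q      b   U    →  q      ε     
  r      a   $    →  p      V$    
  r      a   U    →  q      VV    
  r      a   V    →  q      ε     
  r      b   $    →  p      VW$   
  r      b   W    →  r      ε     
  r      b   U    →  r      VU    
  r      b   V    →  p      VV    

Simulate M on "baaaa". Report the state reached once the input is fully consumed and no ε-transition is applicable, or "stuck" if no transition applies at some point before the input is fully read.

(p, baaaa, $)
  read b, top $: go to p, push XW$ → (p, aaaa, XW$)
  read a, top X: go to p, push U → (p, aaa, UW$)
  read a, top U: go to p, push VU → (p, aa, VUW$)
  read a, top V: go to r, push ε → (r, a, UW$)
  read a, top U: go to q, push VV → (q, ε, VVW$)
All input consumed; M is in state q.

q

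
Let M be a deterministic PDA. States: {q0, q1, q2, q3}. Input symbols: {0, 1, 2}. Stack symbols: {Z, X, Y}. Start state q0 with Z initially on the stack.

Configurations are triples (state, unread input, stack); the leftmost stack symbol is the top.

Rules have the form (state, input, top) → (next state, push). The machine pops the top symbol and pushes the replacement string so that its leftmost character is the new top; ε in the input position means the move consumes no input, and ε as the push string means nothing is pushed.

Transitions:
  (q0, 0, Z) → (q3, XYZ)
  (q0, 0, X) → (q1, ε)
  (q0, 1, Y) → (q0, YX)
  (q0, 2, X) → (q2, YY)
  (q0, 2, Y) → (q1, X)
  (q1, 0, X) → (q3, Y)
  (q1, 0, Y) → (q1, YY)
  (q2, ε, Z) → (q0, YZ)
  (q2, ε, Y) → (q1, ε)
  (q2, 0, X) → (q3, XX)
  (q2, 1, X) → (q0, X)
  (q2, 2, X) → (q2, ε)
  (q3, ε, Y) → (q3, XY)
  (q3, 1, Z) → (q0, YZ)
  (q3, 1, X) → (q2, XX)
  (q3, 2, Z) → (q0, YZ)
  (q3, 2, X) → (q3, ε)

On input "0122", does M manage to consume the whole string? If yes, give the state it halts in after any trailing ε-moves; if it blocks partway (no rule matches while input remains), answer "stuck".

(q0, 0122, Z) ⊢ (q3, 122, XYZ) ⊢ (q2, 22, XXYZ) ⊢ (q2, 2, XYZ) ⊢ (q2, ε, YZ) ⊢ (q1, ε, Z)
All input consumed; M is in state q1.

q1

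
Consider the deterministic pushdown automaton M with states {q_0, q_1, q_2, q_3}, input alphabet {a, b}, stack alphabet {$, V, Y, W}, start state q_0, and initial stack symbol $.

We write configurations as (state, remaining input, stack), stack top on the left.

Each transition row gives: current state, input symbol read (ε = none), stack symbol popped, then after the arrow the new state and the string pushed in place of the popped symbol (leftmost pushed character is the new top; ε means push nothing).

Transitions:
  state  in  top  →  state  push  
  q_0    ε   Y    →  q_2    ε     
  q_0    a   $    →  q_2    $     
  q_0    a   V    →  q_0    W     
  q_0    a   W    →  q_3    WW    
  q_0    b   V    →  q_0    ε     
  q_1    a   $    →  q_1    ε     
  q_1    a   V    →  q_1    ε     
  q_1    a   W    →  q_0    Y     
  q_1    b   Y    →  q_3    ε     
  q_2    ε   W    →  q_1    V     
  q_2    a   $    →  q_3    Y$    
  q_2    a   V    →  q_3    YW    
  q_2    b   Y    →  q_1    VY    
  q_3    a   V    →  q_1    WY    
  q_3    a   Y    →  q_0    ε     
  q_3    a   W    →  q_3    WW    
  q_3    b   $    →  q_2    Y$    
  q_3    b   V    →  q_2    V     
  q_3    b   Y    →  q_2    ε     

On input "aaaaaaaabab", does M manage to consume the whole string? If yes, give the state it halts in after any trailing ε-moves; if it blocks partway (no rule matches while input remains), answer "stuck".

(q_0, aaaaaaaabab, $)
  read a, top $: go to q_2, push $ → (q_2, aaaaaaabab, $)
  read a, top $: go to q_3, push Y$ → (q_3, aaaaaabab, Y$)
  read a, top Y: go to q_0, push ε → (q_0, aaaaabab, $)
  read a, top $: go to q_2, push $ → (q_2, aaaabab, $)
  read a, top $: go to q_3, push Y$ → (q_3, aaabab, Y$)
  read a, top Y: go to q_0, push ε → (q_0, aabab, $)
  read a, top $: go to q_2, push $ → (q_2, abab, $)
  read a, top $: go to q_3, push Y$ → (q_3, bab, Y$)
  read b, top Y: go to q_2, push ε → (q_2, ab, $)
  read a, top $: go to q_3, push Y$ → (q_3, b, Y$)
  read b, top Y: go to q_2, push ε → (q_2, ε, $)
All input consumed; M is in state q_2.

q_2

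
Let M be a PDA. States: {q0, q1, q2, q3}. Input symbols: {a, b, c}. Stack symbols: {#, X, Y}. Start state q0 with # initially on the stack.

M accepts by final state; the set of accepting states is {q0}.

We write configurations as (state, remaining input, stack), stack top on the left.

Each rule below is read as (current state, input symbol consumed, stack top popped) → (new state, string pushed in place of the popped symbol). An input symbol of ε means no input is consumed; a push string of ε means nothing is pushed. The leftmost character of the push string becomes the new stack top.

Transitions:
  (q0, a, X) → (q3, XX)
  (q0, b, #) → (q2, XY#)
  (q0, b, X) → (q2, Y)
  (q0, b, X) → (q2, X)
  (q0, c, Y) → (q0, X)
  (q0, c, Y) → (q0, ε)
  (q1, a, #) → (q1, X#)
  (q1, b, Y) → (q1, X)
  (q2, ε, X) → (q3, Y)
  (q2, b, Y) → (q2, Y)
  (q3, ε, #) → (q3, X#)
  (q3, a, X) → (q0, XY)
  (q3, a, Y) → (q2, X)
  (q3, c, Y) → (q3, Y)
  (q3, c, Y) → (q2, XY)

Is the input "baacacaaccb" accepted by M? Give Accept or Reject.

No computation consumes all input and reaches a final state.

Reject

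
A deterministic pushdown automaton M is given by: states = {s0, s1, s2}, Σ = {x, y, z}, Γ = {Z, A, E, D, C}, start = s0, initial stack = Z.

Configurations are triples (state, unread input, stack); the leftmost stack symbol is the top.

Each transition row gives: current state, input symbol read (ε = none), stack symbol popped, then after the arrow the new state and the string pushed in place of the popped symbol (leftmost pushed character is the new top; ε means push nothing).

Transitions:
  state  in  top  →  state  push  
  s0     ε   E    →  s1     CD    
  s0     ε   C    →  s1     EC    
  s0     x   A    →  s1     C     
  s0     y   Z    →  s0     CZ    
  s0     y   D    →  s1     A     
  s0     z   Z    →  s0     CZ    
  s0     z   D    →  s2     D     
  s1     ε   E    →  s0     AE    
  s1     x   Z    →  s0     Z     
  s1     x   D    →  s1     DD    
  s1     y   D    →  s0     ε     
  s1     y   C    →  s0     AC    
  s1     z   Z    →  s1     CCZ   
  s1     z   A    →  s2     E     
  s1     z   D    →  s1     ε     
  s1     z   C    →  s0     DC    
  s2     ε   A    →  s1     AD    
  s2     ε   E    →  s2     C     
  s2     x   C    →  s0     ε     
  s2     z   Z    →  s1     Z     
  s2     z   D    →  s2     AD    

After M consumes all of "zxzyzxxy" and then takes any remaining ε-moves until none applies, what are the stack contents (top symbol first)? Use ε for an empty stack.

(s0, zxzyzxxy, Z)
  read z, top Z: go to s0, push CZ → (s0, xzyzxxy, CZ)
  ε-move, top C: go to s1, push EC → (s1, xzyzxxy, ECZ)
  ε-move, top E: go to s0, push AE → (s0, xzyzxxy, AECZ)
  read x, top A: go to s1, push C → (s1, zyzxxy, CECZ)
  read z, top C: go to s0, push DC → (s0, yzxxy, DCECZ)
  read y, top D: go to s1, push A → (s1, zxxy, ACECZ)
  read z, top A: go to s2, push E → (s2, xxy, ECECZ)
  ε-move, top E: go to s2, push C → (s2, xxy, CCECZ)
  read x, top C: go to s0, push ε → (s0, xy, CECZ)
  ε-move, top C: go to s1, push EC → (s1, xy, ECECZ)
  ε-move, top E: go to s0, push AE → (s0, xy, AECECZ)
  read x, top A: go to s1, push C → (s1, y, CECECZ)
  read y, top C: go to s0, push AC → (s0, ε, ACECECZ)
All input consumed in state s0 with stack ACECECZ.

ACECECZ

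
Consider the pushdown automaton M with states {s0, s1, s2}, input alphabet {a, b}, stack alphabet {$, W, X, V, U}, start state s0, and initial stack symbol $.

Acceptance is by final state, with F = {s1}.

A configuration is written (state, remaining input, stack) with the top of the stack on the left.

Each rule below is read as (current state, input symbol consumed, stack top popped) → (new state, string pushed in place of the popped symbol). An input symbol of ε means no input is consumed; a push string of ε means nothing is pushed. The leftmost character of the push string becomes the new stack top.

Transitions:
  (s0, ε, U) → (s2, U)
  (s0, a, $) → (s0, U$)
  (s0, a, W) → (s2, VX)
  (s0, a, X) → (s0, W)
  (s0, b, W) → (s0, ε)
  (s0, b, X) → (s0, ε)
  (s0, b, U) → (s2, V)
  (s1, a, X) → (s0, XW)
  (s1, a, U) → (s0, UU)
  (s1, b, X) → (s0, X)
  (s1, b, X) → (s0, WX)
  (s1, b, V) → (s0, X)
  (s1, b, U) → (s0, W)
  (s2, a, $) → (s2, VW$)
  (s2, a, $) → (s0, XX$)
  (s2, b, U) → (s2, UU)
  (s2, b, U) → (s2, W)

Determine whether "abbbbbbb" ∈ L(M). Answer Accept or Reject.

Reject

No computation consumes all input and reaches a final state.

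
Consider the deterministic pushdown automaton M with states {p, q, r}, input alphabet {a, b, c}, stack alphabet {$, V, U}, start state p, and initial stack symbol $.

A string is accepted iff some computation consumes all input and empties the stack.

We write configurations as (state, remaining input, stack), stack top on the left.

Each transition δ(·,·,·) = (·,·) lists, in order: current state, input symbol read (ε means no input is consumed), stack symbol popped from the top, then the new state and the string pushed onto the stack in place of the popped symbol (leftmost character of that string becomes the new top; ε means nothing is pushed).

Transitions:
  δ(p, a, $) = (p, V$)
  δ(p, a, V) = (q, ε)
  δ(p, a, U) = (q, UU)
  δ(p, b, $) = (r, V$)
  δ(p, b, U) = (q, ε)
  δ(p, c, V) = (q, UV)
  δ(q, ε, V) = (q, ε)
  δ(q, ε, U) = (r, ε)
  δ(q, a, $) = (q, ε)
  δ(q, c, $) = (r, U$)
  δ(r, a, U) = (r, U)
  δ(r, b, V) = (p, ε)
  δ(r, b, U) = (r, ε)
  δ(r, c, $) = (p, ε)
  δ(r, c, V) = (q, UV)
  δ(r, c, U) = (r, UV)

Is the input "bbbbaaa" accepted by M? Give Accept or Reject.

Accept

(p, bbbbaaa, $)
  read b, top $: go to r, push V$ → (r, bbbaaa, V$)
  read b, top V: go to p, push ε → (p, bbaaa, $)
  read b, top $: go to r, push V$ → (r, baaa, V$)
  read b, top V: go to p, push ε → (p, aaa, $)
  read a, top $: go to p, push V$ → (p, aa, V$)
  read a, top V: go to q, push ε → (q, a, $)
  read a, top $: go to q, push ε → (q, ε, ε)
All input consumed and the stack is empty.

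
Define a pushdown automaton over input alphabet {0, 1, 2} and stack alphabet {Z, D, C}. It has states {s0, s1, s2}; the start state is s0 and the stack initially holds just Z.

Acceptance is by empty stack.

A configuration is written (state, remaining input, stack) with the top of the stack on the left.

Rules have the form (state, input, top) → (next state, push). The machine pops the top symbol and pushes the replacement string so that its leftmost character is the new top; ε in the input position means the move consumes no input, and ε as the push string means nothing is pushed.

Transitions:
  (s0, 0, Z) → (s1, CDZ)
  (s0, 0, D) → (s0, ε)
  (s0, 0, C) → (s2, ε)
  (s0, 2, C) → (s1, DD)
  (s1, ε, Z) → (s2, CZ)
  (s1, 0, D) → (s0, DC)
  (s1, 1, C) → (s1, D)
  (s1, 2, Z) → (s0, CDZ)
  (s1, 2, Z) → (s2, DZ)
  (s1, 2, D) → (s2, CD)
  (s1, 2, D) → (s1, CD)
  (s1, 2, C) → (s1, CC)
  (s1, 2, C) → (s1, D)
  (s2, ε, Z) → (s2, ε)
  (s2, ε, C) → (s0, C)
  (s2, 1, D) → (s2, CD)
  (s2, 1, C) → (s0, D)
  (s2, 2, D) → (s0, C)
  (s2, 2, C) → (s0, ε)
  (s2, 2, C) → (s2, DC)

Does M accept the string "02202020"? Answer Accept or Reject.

Accept

One accepting computation: (s0, 02202020, Z) ⊢ (s1, 2202020, CDZ) ⊢ (s1, 202020, DDZ) ⊢ (s2, 02020, CDDZ) ⊢ (s0, 02020, CDDZ) ⊢ (s2, 2020, DDZ) ⊢ (s0, 020, CDZ) ⊢ (s2, 20, DZ) ⊢ (s0, 0, CZ) ⊢ (s2, ε, Z) ⊢ (s2, ε, ε)
All input consumed and the stack is empty.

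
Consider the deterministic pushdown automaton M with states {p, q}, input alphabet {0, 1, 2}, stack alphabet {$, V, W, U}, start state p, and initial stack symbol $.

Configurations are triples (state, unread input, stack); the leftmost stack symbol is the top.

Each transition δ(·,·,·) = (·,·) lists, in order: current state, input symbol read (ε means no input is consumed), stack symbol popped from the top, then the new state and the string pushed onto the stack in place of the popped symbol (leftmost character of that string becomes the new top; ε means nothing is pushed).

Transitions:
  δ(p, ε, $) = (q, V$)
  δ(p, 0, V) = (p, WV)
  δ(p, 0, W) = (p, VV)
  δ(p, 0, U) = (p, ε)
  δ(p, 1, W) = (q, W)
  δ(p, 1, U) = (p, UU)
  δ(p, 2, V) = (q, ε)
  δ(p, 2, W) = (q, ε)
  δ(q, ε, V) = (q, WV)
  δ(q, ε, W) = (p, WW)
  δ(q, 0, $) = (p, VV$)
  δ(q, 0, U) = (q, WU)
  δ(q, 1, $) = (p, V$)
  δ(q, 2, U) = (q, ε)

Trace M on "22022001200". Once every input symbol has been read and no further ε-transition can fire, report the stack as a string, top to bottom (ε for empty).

(p, 22022001200, $)
  ε-move, top $: go to q, push V$ → (q, 22022001200, V$)
  ε-move, top V: go to q, push WV → (q, 22022001200, WV$)
  ε-move, top W: go to p, push WW → (p, 22022001200, WWV$)
  read 2, top W: go to q, push ε → (q, 2022001200, WV$)
  ε-move, top W: go to p, push WW → (p, 2022001200, WWV$)
  read 2, top W: go to q, push ε → (q, 022001200, WV$)
  ε-move, top W: go to p, push WW → (p, 022001200, WWV$)
  read 0, top W: go to p, push VV → (p, 22001200, VVWV$)
  read 2, top V: go to q, push ε → (q, 2001200, VWV$)
  ε-move, top V: go to q, push WV → (q, 2001200, WVWV$)
  ε-move, top W: go to p, push WW → (p, 2001200, WWVWV$)
  read 2, top W: go to q, push ε → (q, 001200, WVWV$)
  ε-move, top W: go to p, push WW → (p, 001200, WWVWV$)
  read 0, top W: go to p, push VV → (p, 01200, VVWVWV$)
  read 0, top V: go to p, push WV → (p, 1200, WVVWVWV$)
  read 1, top W: go to q, push W → (q, 200, WVVWVWV$)
  ε-move, top W: go to p, push WW → (p, 200, WWVVWVWV$)
  read 2, top W: go to q, push ε → (q, 00, WVVWVWV$)
  ε-move, top W: go to p, push WW → (p, 00, WWVVWVWV$)
  read 0, top W: go to p, push VV → (p, 0, VVWVVWVWV$)
  read 0, top V: go to p, push WV → (p, ε, WVVWVVWVWV$)
All input consumed in state p with stack WVVWVVWVWV$.

WVVWVVWVWV$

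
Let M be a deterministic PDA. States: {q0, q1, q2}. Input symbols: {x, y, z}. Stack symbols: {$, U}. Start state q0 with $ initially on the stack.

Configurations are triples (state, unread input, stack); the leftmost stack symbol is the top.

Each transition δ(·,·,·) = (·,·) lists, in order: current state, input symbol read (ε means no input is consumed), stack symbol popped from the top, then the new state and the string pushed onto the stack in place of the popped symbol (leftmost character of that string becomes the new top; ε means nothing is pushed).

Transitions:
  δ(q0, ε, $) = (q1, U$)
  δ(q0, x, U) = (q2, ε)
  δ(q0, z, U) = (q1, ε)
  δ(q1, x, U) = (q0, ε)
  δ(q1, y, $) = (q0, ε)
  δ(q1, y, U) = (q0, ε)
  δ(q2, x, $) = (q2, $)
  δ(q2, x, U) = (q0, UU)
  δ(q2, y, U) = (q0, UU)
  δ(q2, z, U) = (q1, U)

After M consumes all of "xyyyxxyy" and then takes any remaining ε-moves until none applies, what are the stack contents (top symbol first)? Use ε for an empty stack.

(q0, xyyyxxyy, $)
  ε-move, top $: go to q1, push U$ → (q1, xyyyxxyy, U$)
  read x, top U: go to q0, push ε → (q0, yyyxxyy, $)
  ε-move, top $: go to q1, push U$ → (q1, yyyxxyy, U$)
  read y, top U: go to q0, push ε → (q0, yyxxyy, $)
  ε-move, top $: go to q1, push U$ → (q1, yyxxyy, U$)
  read y, top U: go to q0, push ε → (q0, yxxyy, $)
  ε-move, top $: go to q1, push U$ → (q1, yxxyy, U$)
  read y, top U: go to q0, push ε → (q0, xxyy, $)
  ε-move, top $: go to q1, push U$ → (q1, xxyy, U$)
  read x, top U: go to q0, push ε → (q0, xyy, $)
  ε-move, top $: go to q1, push U$ → (q1, xyy, U$)
  read x, top U: go to q0, push ε → (q0, yy, $)
  ε-move, top $: go to q1, push U$ → (q1, yy, U$)
  read y, top U: go to q0, push ε → (q0, y, $)
  ε-move, top $: go to q1, push U$ → (q1, y, U$)
  read y, top U: go to q0, push ε → (q0, ε, $)
  ε-move, top $: go to q1, push U$ → (q1, ε, U$)
All input consumed in state q1 with stack U$.

U$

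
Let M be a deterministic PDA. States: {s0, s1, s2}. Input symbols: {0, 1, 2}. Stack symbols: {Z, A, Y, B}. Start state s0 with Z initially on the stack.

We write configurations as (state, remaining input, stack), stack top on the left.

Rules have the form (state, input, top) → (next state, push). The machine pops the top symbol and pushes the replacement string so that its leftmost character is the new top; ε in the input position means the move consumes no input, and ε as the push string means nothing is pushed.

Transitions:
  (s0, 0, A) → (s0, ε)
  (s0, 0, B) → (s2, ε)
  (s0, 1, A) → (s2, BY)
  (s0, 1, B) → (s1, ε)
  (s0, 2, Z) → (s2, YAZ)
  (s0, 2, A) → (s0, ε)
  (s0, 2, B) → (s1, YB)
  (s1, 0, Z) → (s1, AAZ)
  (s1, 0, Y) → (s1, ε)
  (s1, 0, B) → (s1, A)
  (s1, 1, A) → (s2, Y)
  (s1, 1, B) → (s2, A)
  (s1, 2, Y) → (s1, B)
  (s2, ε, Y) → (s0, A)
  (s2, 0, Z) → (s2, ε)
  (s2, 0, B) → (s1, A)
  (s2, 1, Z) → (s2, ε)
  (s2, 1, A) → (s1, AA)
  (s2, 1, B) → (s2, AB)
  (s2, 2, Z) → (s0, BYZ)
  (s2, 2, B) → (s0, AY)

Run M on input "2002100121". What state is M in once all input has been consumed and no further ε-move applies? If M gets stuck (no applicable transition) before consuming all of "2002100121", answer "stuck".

(s0, 2002100121, Z)
  read 2, top Z: go to s2, push YAZ → (s2, 002100121, YAZ)
  ε-move, top Y: go to s0, push A → (s0, 002100121, AAZ)
  read 0, top A: go to s0, push ε → (s0, 02100121, AZ)
  read 0, top A: go to s0, push ε → (s0, 2100121, Z)
  read 2, top Z: go to s2, push YAZ → (s2, 100121, YAZ)
  ε-move, top Y: go to s0, push A → (s0, 100121, AAZ)
  read 1, top A: go to s2, push BY → (s2, 00121, BYAZ)
  read 0, top B: go to s1, push A → (s1, 0121, AYAZ)
No transition for (s1, 0, top A); M blocks with input 0121 remaining.

stuck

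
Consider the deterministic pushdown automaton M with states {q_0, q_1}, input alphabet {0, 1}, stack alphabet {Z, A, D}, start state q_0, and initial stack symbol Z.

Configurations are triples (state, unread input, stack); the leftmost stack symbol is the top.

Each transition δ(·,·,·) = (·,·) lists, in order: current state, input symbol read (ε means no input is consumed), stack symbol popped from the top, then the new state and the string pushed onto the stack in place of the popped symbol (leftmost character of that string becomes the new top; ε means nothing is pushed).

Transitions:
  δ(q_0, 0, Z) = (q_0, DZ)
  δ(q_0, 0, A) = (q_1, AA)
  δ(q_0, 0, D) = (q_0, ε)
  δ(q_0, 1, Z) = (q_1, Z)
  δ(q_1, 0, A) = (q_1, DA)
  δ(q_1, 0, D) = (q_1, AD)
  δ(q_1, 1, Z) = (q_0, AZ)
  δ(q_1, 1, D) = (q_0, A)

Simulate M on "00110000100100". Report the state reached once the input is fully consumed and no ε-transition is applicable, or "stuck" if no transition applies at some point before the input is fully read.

(q_0, 00110000100100, Z)
  read 0, top Z: go to q_0, push DZ → (q_0, 0110000100100, DZ)
  read 0, top D: go to q_0, push ε → (q_0, 110000100100, Z)
  read 1, top Z: go to q_1, push Z → (q_1, 10000100100, Z)
  read 1, top Z: go to q_0, push AZ → (q_0, 0000100100, AZ)
  read 0, top A: go to q_1, push AA → (q_1, 000100100, AAZ)
  read 0, top A: go to q_1, push DA → (q_1, 00100100, DAAZ)
  read 0, top D: go to q_1, push AD → (q_1, 0100100, ADAAZ)
  read 0, top A: go to q_1, push DA → (q_1, 100100, DADAAZ)
  read 1, top D: go to q_0, push A → (q_0, 00100, AADAAZ)
  read 0, top A: go to q_1, push AA → (q_1, 0100, AAADAAZ)
  read 0, top A: go to q_1, push DA → (q_1, 100, DAAADAAZ)
  read 1, top D: go to q_0, push A → (q_0, 00, AAAADAAZ)
  read 0, top A: go to q_1, push AA → (q_1, 0, AAAAADAAZ)
  read 0, top A: go to q_1, push DA → (q_1, ε, DAAAAADAAZ)
All input consumed; M is in state q_1.

q_1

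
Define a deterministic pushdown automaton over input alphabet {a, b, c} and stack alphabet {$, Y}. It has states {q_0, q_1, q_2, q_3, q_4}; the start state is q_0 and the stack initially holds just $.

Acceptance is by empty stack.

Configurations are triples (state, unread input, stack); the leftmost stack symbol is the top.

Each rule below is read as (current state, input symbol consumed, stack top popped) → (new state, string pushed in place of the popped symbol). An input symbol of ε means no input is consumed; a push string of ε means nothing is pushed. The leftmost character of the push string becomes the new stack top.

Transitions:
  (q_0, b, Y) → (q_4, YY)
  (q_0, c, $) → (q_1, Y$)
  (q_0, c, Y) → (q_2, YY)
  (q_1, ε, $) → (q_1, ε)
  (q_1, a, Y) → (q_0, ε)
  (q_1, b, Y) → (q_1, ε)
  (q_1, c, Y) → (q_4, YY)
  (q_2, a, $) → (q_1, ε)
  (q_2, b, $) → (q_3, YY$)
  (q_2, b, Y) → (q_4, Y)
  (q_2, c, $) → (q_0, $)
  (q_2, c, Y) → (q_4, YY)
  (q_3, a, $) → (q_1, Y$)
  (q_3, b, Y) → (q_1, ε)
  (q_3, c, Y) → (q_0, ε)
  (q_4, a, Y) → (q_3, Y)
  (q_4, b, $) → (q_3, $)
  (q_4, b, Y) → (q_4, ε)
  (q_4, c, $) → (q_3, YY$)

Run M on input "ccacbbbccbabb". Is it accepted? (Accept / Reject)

Accept

(q_0, ccacbbbccbabb, $) ⊢ (q_1, cacbbbccbabb, Y$) ⊢ (q_4, acbbbccbabb, YY$) ⊢ (q_3, cbbbccbabb, YY$) ⊢ (q_0, bbbccbabb, Y$) ⊢ (q_4, bbccbabb, YY$) ⊢ (q_4, bccbabb, Y$) ⊢ (q_4, ccbabb, $) ⊢ (q_3, cbabb, YY$) ⊢ (q_0, babb, Y$) ⊢ (q_4, abb, YY$) ⊢ (q_3, bb, YY$) ⊢ (q_1, b, Y$) ⊢ (q_1, ε, $) ⊢ (q_1, ε, ε)
All input consumed and the stack is empty.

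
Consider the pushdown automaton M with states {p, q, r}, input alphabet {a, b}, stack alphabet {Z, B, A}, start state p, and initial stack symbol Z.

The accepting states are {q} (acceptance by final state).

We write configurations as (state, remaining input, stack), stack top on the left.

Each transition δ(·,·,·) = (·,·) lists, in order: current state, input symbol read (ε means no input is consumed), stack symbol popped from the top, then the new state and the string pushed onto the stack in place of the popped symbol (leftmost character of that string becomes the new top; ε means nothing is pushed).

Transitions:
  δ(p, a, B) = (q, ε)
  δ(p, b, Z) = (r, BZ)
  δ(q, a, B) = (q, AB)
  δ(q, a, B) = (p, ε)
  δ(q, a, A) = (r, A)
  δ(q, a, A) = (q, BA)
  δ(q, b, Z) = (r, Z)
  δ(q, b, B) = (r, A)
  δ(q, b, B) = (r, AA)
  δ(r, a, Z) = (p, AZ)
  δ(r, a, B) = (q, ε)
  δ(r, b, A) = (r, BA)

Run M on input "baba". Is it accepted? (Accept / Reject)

No computation consumes all input and reaches a final state.

Reject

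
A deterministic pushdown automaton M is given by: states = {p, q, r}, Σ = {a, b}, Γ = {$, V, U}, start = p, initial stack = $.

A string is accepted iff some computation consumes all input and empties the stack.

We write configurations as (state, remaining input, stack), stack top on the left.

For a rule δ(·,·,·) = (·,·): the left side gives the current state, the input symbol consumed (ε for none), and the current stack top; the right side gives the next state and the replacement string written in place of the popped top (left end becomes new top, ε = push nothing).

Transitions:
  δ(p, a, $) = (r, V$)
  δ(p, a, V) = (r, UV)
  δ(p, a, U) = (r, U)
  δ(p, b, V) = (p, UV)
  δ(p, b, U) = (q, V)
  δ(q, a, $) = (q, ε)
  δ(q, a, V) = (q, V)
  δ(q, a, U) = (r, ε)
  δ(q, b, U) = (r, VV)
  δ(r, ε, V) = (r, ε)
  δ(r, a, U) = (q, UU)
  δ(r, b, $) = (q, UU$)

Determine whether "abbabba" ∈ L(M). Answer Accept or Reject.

(p, abbabba, $)
  read a, top $: go to r, push V$ → (r, bbabba, V$)
  ε-move, top V: go to r, push ε → (r, bbabba, $)
  read b, top $: go to q, push UU$ → (q, babba, UU$)
  read b, top U: go to r, push VV → (r, abba, VVU$)
  ε-move, top V: go to r, push ε → (r, abba, VU$)
  ε-move, top V: go to r, push ε → (r, abba, U$)
  read a, top U: go to q, push UU → (q, bba, UU$)
  read b, top U: go to r, push VV → (r, ba, VVU$)
  ε-move, top V: go to r, push ε → (r, ba, VU$)
  ε-move, top V: go to r, push ε → (r, ba, U$)
No transition applies at (r, ba, U$); input not fully consumed.

Reject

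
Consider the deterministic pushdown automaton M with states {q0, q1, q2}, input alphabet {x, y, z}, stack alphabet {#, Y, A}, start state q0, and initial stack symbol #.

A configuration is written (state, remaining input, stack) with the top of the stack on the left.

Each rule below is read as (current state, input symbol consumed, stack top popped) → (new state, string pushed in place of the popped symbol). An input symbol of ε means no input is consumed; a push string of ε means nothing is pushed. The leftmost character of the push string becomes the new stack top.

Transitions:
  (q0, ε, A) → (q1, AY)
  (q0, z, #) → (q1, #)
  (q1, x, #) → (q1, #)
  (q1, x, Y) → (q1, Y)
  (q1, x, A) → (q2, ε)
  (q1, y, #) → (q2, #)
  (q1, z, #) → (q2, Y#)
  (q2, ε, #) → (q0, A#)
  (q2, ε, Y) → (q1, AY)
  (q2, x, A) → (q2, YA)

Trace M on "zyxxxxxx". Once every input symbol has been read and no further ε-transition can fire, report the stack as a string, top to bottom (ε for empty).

(q0, zyxxxxxx, #) ⊢ (q1, yxxxxxx, #) ⊢ (q2, xxxxxx, #) ⊢ (q0, xxxxxx, A#) ⊢ (q1, xxxxxx, AY#) ⊢ (q2, xxxxx, Y#) ⊢ (q1, xxxxx, AY#) ⊢ (q2, xxxx, Y#) ⊢ (q1, xxxx, AY#) ⊢ (q2, xxx, Y#) ⊢ (q1, xxx, AY#) ⊢ (q2, xx, Y#) ⊢ (q1, xx, AY#) ⊢ (q2, x, Y#) ⊢ (q1, x, AY#) ⊢ (q2, ε, Y#) ⊢ (q1, ε, AY#)
All input consumed in state q1 with stack AY#.

AY#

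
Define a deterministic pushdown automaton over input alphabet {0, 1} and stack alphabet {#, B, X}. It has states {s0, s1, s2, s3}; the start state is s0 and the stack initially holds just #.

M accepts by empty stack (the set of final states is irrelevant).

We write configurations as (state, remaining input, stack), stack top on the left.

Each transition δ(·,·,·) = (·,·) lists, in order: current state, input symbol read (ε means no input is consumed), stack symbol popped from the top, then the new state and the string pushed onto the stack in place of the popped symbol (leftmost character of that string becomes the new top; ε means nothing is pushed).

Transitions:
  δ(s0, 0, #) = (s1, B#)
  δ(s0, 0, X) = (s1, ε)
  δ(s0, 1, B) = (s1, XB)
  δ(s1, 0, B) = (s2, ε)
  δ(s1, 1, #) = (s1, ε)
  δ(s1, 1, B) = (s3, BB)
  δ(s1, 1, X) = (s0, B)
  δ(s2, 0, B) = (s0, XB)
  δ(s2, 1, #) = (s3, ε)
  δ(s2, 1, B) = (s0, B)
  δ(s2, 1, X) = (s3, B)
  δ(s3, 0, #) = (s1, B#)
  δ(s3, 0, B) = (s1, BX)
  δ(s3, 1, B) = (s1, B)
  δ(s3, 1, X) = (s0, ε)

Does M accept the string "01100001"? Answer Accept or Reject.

Accept

(s0, 01100001, #) ⊢ (s1, 1100001, B#) ⊢ (s3, 100001, BB#) ⊢ (s1, 00001, BB#) ⊢ (s2, 0001, B#) ⊢ (s0, 001, XB#) ⊢ (s1, 01, B#) ⊢ (s2, 1, #) ⊢ (s3, ε, ε)
All input consumed and the stack is empty.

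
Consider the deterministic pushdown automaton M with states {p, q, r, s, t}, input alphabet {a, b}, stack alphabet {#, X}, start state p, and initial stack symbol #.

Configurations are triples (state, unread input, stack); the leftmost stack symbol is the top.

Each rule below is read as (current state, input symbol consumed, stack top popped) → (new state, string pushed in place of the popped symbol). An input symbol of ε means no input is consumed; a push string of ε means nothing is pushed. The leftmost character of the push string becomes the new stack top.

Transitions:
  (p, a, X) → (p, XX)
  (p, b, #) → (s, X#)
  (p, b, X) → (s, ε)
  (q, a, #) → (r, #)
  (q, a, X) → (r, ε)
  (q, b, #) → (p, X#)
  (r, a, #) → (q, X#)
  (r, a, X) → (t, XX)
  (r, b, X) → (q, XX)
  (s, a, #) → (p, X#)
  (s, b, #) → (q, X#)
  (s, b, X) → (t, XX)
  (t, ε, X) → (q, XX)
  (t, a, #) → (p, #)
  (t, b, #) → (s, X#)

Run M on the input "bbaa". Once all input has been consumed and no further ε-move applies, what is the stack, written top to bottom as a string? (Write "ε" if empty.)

XXXX#

(p, bbaa, #)
  read b, top #: go to s, push X# → (s, baa, X#)
  read b, top X: go to t, push XX → (t, aa, XX#)
  ε-move, top X: go to q, push XX → (q, aa, XXX#)
  read a, top X: go to r, push ε → (r, a, XX#)
  read a, top X: go to t, push XX → (t, ε, XXX#)
  ε-move, top X: go to q, push XX → (q, ε, XXXX#)
All input consumed in state q with stack XXXX#.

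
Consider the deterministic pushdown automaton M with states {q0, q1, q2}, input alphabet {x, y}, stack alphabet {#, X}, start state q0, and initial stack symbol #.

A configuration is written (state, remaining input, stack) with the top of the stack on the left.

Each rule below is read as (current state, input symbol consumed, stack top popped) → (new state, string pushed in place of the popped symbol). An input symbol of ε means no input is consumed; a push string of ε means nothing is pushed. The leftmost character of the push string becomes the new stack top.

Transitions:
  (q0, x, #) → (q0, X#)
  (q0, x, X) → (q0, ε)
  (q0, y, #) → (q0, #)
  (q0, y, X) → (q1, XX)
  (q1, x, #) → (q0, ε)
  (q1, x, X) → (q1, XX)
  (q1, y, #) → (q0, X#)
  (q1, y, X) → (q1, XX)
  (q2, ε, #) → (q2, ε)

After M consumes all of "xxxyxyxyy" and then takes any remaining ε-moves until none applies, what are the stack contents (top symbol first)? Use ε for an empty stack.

(q0, xxxyxyxyy, #)
  read x, top #: go to q0, push X# → (q0, xxyxyxyy, X#)
  read x, top X: go to q0, push ε → (q0, xyxyxyy, #)
  read x, top #: go to q0, push X# → (q0, yxyxyy, X#)
  read y, top X: go to q1, push XX → (q1, xyxyy, XX#)
  read x, top X: go to q1, push XX → (q1, yxyy, XXX#)
  read y, top X: go to q1, push XX → (q1, xyy, XXXX#)
  read x, top X: go to q1, push XX → (q1, yy, XXXXX#)
  read y, top X: go to q1, push XX → (q1, y, XXXXXX#)
  read y, top X: go to q1, push XX → (q1, ε, XXXXXXX#)
All input consumed in state q1 with stack XXXXXXX#.

XXXXXXX#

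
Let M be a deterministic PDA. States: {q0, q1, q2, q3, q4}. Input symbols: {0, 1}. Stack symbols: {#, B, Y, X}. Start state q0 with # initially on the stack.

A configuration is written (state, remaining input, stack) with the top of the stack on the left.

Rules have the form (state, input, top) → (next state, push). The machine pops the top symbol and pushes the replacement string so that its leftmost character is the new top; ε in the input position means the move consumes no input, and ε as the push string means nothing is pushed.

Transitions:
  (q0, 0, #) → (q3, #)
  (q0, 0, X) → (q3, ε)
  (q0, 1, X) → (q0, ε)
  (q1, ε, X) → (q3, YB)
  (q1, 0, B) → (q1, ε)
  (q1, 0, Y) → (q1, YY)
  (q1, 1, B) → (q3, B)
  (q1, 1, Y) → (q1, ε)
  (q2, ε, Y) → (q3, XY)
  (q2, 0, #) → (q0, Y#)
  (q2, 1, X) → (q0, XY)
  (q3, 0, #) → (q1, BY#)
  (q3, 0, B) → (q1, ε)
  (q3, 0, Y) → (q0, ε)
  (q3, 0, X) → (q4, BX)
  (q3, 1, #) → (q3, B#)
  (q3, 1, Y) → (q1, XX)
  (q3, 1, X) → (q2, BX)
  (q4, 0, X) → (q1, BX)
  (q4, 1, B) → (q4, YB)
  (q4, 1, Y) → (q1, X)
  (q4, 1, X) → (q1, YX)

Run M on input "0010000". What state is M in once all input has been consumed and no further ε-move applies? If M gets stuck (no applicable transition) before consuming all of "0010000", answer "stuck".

q1

(q0, 0010000, #) ⊢ (q3, 010000, #) ⊢ (q1, 10000, BY#) ⊢ (q3, 0000, BY#) ⊢ (q1, 000, Y#) ⊢ (q1, 00, YY#) ⊢ (q1, 0, YYY#) ⊢ (q1, ε, YYYY#)
All input consumed; M is in state q1.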